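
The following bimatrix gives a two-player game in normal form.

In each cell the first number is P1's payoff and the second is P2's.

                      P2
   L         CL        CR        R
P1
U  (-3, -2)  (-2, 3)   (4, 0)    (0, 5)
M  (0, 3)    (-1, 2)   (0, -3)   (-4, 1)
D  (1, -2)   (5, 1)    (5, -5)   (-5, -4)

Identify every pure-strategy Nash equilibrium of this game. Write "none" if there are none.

P1 against L: payoffs -3, 0, 1 → best response D.
P1 against CL: payoffs -2, -1, 5 → best response D.
P1 against CR: payoffs 4, 0, 5 → best response D.
P1 against R: payoffs 0, -4, -5 → best response U.
P2 against U: payoffs -2, 3, 0, 5 → best response R.
P2 against M: payoffs 3, 2, -3, 1 → best response L.
P2 against D: payoffs -2, 1, -5, -4 → best response CL.
Mutual best responses: (U, R); (D, CL).

(U, R), (D, CL)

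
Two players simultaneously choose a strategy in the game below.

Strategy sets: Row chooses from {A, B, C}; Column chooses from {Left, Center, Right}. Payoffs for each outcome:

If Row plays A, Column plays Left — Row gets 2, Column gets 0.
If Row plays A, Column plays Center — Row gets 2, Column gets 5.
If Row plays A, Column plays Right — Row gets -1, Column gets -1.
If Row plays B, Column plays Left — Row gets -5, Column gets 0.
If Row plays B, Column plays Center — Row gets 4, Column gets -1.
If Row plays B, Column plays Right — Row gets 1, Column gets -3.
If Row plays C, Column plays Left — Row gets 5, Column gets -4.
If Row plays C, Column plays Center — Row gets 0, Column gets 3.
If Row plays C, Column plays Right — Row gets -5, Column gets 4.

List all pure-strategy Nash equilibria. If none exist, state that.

Row against Left: payoffs 2, -5, 5 → best response C.
Row against Center: payoffs 2, 4, 0 → best response B.
Row against Right: payoffs -1, 1, -5 → best response B.
Column against A: payoffs 0, 5, -1 → best response Center.
Column against B: payoffs 0, -1, -3 → best response Left.
Column against C: payoffs -4, 3, 4 → best response Right.
No profile is a mutual best response for all players.

No pure-strategy Nash equilibrium.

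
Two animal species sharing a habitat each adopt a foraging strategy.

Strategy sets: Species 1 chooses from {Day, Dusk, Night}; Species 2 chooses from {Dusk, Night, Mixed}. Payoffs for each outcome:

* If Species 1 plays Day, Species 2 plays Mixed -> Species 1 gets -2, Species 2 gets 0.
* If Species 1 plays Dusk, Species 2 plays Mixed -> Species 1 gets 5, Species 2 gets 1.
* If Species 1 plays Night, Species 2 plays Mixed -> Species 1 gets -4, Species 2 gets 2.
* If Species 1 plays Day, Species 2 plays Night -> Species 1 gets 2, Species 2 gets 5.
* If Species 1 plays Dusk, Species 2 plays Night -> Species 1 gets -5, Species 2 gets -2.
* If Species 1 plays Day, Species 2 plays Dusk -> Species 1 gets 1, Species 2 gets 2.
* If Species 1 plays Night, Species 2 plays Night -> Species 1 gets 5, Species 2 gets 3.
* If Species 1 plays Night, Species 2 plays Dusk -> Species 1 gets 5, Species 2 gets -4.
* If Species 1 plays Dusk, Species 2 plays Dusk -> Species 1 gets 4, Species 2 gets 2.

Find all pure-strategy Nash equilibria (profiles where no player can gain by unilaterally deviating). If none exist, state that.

Pure NE: (Night, Night)

For each strategy profile, look for a profitable unilateral deviation.
(Day, Dusk): Species 1 can switch to Dusk (1 → 4). Not NE.
(Day, Night): Species 1 can switch to Night (2 → 5). Not NE.
(Day, Mixed): Species 1 can switch to Dusk (-2 → 5). Not NE.
(Dusk, Dusk): Species 1 can switch to Night (4 → 5). Not NE.
(Dusk, Night): Species 1 can switch to Day (-5 → 2). Not NE.
(Dusk, Mixed): Species 2 can switch to Dusk (1 → 2). Not NE.
(Night, Dusk): Species 2 can switch to Night (-4 → 3). Not NE.
(Night, Night): Species 1 gets 5, best alternative 2; Species 2 gets 3, best alternative 2. No profitable deviation — NE.
(Night, Mixed): Species 1 can switch to Day (-4 → -2). Not NE.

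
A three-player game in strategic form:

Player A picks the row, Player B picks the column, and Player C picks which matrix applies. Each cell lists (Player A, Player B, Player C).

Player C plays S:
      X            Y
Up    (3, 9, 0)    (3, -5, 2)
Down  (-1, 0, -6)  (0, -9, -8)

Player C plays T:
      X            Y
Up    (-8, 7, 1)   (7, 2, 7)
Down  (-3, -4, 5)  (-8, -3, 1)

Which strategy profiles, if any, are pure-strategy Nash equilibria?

There is no pure-strategy Nash equilibrium.

(Up, X, S): Player C can switch to T (0 → 1). Not NE.
(Up, X, T): Player A can switch to Down (-8 → -3). Not NE.
(Up, Y, S): Player B can switch to X (-5 → 9). Not NE.
(Up, Y, T): Player B can switch to X (2 → 7). Not NE.
(Down, X, S): Player A can switch to Up (-1 → 3). Not NE.
(Down, X, T): Player B can switch to Y (-4 → -3). Not NE.
(Down, Y, S): Player A can switch to Up (0 → 3). Not NE.
(Down, Y, T): Player A can switch to Up (-8 → 7). Not NE.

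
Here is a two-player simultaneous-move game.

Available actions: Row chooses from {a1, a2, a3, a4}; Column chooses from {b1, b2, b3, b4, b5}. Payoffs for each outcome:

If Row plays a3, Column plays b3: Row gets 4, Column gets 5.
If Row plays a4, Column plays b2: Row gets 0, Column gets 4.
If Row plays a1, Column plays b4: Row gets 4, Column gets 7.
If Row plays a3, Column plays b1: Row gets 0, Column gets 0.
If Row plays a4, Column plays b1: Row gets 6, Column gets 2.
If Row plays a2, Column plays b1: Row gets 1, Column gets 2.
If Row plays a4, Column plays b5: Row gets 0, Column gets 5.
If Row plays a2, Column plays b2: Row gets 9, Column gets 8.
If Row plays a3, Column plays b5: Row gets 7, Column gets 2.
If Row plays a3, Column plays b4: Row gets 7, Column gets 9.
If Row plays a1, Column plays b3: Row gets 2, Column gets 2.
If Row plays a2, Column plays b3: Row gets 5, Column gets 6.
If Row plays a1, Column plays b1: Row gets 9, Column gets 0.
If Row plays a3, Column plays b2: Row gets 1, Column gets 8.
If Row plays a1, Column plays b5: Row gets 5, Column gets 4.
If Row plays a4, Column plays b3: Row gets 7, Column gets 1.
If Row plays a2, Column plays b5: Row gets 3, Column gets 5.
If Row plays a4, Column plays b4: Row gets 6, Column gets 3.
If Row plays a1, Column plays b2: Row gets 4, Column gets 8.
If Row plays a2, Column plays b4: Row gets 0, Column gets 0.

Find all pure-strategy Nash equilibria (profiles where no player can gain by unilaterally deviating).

(a2, b2), (a3, b4)

Row against b1: payoffs 9, 1, 0, 6 → best response a1.
Row against b2: payoffs 4, 9, 1, 0 → best response a2.
Row against b3: payoffs 2, 5, 4, 7 → best response a4.
Row against b4: payoffs 4, 0, 7, 6 → best response a3.
Row against b5: payoffs 5, 3, 7, 0 → best response a3.
Column against a1: payoffs 0, 8, 2, 7, 4 → best response b2.
Column against a2: payoffs 2, 8, 6, 0, 5 → best response b2.
Column against a3: payoffs 0, 8, 5, 9, 2 → best response b4.
Column against a4: payoffs 2, 4, 1, 3, 5 → best response b5.
Mutual best responses: (a2, b2); (a3, b4).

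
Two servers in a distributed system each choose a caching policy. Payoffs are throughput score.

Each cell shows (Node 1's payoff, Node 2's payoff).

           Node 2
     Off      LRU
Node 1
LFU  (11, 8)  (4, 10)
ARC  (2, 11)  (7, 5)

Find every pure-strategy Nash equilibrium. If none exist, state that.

For each strategy profile, look for a profitable unilateral deviation.
(LFU, Off): Node 2 can switch to LRU (8 → 10). Not NE.
(LFU, LRU): Node 1 can switch to ARC (4 → 7). Not NE.
(ARC, Off): Node 1 can switch to LFU (2 → 11). Not NE.
(ARC, LRU): Node 2 can switch to Off (5 → 11). Not NE.

This game has no pure Nash equilibrium.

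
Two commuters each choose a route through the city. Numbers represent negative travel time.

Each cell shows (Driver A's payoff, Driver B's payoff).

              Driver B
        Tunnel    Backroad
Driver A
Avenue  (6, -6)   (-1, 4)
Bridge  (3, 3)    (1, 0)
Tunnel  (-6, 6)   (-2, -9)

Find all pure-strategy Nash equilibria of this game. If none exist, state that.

(Avenue, Tunnel): Driver B can switch to Backroad (-6 → 4). Not NE.
(Avenue, Backroad): Driver A can switch to Bridge (-1 → 1). Not NE.
(Bridge, Tunnel): Driver A can switch to Avenue (3 → 6). Not NE.
(Bridge, Backroad): Driver B can switch to Tunnel (0 → 3). Not NE.
(Tunnel, Tunnel): Driver A can switch to Avenue (-6 → 6). Not NE.
(Tunnel, Backroad): Driver A can switch to Avenue (-2 → -1). Not NE.

This game has no pure Nash equilibrium.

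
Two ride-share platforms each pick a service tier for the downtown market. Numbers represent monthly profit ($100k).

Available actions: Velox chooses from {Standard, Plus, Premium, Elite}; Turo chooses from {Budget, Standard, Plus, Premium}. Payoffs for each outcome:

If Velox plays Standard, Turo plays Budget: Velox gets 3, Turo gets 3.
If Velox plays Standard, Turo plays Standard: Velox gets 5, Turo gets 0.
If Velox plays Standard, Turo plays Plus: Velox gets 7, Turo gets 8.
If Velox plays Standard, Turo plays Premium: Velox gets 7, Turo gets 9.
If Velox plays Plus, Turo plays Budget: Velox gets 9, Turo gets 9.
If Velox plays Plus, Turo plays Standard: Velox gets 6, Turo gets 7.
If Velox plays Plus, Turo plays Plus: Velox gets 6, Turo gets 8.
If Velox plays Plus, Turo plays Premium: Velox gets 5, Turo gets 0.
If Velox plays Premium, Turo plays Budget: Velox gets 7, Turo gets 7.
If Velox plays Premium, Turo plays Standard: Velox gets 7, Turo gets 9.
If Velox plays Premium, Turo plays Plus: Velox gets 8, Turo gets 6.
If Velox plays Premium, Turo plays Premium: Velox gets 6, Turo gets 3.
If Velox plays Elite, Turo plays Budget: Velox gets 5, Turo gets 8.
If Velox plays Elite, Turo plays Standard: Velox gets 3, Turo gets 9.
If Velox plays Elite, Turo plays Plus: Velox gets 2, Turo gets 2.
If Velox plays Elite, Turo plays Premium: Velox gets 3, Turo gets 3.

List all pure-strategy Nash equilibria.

Velox against Budget: payoffs 3, 9, 7, 5 → best response Plus.
Velox against Standard: payoffs 5, 6, 7, 3 → best response Premium.
Velox against Plus: payoffs 7, 6, 8, 2 → best response Premium.
Velox against Premium: payoffs 7, 5, 6, 3 → best response Standard.
Turo against Standard: payoffs 3, 0, 8, 9 → best response Premium.
Turo against Plus: payoffs 9, 7, 8, 0 → best response Budget.
Turo against Premium: payoffs 7, 9, 6, 3 → best response Standard.
Turo against Elite: payoffs 8, 9, 2, 3 → best response Standard.
Mutual best responses: (Standard, Premium); (Plus, Budget); (Premium, Standard).

The pure Nash equilibria are (Standard, Premium) and (Plus, Budget) and (Premium, Standard).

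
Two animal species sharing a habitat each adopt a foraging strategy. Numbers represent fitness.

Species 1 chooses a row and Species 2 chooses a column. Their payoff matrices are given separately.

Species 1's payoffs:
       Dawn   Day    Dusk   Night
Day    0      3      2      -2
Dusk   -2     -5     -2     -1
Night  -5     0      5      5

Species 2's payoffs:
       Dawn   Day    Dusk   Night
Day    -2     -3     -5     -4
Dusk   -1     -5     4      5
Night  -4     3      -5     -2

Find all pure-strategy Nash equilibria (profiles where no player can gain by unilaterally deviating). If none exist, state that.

(Day, Dawn): Species 1 gets 0, best alternative -2; Species 2 gets -2, best alternative -3. No profitable deviation — NE.
(Day, Day): Species 2 can switch to Dawn (-3 → -2). Not NE.
(Day, Dusk): Species 1 can switch to Night (2 → 5). Not NE.
(Day, Night): Species 1 can switch to Dusk (-2 → -1). Not NE.
(Dusk, Dawn): Species 1 can switch to Day (-2 → 0). Not NE.
(Dusk, Day): Species 1 can switch to Day (-5 → 3). Not NE.
(Dusk, Dusk): Species 1 can switch to Day (-2 → 2). Not NE.
(Dusk, Night): Species 1 can switch to Night (-1 → 5). Not NE.
(Night, Dawn): Species 1 can switch to Day (-5 → 0). Not NE.
(Night, Day): Species 1 can switch to Day (0 → 3). Not NE.
(Night, Dusk): Species 2 can switch to Dawn (-5 → -4). Not NE.
(The remaining 1 profile has a profitable deviation by the same check.)

Pure NE: (Day, Dawn)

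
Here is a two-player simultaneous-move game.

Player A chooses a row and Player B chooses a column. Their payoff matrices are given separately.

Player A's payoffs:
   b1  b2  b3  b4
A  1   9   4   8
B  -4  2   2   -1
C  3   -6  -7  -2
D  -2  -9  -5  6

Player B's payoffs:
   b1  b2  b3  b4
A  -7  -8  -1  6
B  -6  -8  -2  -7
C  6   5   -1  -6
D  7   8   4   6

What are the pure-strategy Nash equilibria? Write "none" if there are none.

Mark each player's best response to every combination of opponents' strategies; a profile where every player is best-responding is a pure Nash equilibrium.
Player A against b1: payoffs 1, -4, 3, -2 → best response C.
Player A against b2: payoffs 9, 2, -6, -9 → best response A.
Player A against b3: payoffs 4, 2, -7, -5 → best response A.
Player A against b4: payoffs 8, -1, -2, 6 → best response A.
Player B against A: payoffs -7, -8, -1, 6 → best response b4.
Player B against B: payoffs -6, -8, -2, -7 → best response b3.
Player B against C: payoffs 6, 5, -1, -6 → best response b1.
Player B against D: payoffs 7, 8, 4, 6 → best response b2.
Mutual best responses: (A, b4); (C, b1).

The pure Nash equilibria are (A, b4); (C, b1).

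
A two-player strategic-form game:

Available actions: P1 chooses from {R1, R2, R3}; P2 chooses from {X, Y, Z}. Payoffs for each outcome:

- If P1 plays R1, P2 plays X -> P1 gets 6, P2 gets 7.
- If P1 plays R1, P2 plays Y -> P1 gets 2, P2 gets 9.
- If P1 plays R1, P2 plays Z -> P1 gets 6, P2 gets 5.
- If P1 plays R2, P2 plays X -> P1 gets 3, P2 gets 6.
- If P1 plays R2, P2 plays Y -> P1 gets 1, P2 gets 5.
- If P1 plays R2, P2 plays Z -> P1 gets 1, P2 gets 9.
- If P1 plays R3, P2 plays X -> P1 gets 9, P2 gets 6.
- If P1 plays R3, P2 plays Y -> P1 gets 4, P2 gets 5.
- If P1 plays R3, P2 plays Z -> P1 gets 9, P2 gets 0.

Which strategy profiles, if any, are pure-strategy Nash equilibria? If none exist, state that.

(R3, X)

(R1, X): P1 can switch to R3 (6 → 9). Not NE.
(R1, Y): P1 can switch to R3 (2 → 4). Not NE.
(R1, Z): P1 can switch to R3 (6 → 9). Not NE.
(R2, X): P1 can switch to R1 (3 → 6). Not NE.
(R2, Y): P1 can switch to R1 (1 → 2). Not NE.
(R2, Z): P1 can switch to R1 (1 → 6). Not NE.
(R3, X): P1 gets 9, best alternative 6; P2 gets 6, best alternative 5. No profitable deviation — NE.
(The remaining 2 profiles each have a profitable deviation by the same check.)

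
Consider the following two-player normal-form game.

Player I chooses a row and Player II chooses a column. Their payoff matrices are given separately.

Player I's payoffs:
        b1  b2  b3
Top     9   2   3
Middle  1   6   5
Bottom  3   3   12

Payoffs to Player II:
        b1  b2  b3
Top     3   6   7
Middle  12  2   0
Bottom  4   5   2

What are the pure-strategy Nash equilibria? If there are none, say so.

Check each profile: it is a Nash equilibrium iff no player can strictly gain by switching unilaterally.
(Top, b1): Player II can switch to b2 (3 → 6). Not NE.
(Top, b2): Player I can switch to Middle (2 → 6). Not NE.
(Top, b3): Player I can switch to Middle (3 → 5). Not NE.
(Middle, b1): Player I can switch to Top (1 → 9). Not NE.
(Middle, b2): Player II can switch to b1 (2 → 12). Not NE.
(Middle, b3): Player I can switch to Bottom (5 → 12). Not NE.
(Bottom, b1): Player I can switch to Top (3 → 9). Not NE.
(Bottom, b2): Player I can switch to Middle (3 → 6). Not NE.
(Bottom, b3): Player II can switch to b1 (2 → 4). Not NE.

There is no pure-strategy Nash equilibrium.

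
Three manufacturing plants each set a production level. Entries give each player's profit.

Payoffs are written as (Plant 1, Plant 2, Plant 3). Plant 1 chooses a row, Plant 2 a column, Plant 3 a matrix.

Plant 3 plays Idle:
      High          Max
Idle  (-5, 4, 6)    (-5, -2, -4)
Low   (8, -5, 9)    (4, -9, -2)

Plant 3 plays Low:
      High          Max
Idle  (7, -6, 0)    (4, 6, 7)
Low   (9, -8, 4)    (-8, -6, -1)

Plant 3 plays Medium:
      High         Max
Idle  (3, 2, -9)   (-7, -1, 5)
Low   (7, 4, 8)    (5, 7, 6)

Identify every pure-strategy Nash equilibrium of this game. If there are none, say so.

Plant 1 against (High, Idle): payoffs -5, 8 → best response Low.
Plant 1 against (High, Low): payoffs 7, 9 → best response Low.
Plant 1 against (High, Medium): payoffs 3, 7 → best response Low.
Plant 1 against (Max, Idle): payoffs -5, 4 → best response Low.
Plant 1 against (Max, Low): payoffs 4, -8 → best response Idle.
Plant 1 against (Max, Medium): payoffs -7, 5 → best response Low.
Plant 2 against (Idle, Idle): payoffs 4, -2 → best response High.
Plant 2 against (Idle, Low): payoffs -6, 6 → best response Max.
Plant 2 against (Idle, Medium): payoffs 2, -1 → best response High.
Plant 2 against (Low, Idle): payoffs -5, -9 → best response High.
Plant 2 against (Low, Low): payoffs -8, -6 → best response Max.
Plant 2 against (Low, Medium): payoffs 4, 7 → best response Max.
Plant 3 against (Idle, High): payoffs 6, 0, -9 → best response Idle.
Plant 3 against (Idle, Max): payoffs -4, 7, 5 → best response Low.
Plant 3 against (Low, High): payoffs 9, 4, 8 → best response Idle.
Plant 3 against (Low, Max): payoffs -2, -1, 6 → best response Medium.
Mutual best responses: (Idle, Max, Low); (Low, High, Idle); (Low, Max, Medium).

(Idle, Max, Low) and (Low, High, Idle) and (Low, Max, Medium)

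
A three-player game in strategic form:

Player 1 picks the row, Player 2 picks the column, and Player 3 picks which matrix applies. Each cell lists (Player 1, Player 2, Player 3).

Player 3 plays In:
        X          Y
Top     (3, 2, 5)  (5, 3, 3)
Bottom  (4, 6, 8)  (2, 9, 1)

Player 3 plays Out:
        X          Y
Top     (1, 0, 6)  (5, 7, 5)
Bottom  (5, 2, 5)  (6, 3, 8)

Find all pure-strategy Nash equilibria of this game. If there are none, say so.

For each strategy profile, look for a profitable unilateral deviation.
(Top, X, In): Player 1 can switch to Bottom (3 → 4). Not NE.
(Top, X, Out): Player 1 can switch to Bottom (1 → 5). Not NE.
(Top, Y, In): Player 3 can switch to Out (3 → 5). Not NE.
(Top, Y, Out): Player 1 can switch to Bottom (5 → 6). Not NE.
(Bottom, X, In): Player 2 can switch to Y (6 → 9). Not NE.
(Bottom, X, Out): Player 2 can switch to Y (2 → 3). Not NE.
(Bottom, Y, In): Player 1 can switch to Top (2 → 5). Not NE.
(Bottom, Y, Out): Player 1 gets 6, best alternative 5; Player 2 gets 3, best alternative 2; Player 3 gets 8, best alternative 1. No profitable deviation — NE.

Pure NE: (Bottom, Y, Out)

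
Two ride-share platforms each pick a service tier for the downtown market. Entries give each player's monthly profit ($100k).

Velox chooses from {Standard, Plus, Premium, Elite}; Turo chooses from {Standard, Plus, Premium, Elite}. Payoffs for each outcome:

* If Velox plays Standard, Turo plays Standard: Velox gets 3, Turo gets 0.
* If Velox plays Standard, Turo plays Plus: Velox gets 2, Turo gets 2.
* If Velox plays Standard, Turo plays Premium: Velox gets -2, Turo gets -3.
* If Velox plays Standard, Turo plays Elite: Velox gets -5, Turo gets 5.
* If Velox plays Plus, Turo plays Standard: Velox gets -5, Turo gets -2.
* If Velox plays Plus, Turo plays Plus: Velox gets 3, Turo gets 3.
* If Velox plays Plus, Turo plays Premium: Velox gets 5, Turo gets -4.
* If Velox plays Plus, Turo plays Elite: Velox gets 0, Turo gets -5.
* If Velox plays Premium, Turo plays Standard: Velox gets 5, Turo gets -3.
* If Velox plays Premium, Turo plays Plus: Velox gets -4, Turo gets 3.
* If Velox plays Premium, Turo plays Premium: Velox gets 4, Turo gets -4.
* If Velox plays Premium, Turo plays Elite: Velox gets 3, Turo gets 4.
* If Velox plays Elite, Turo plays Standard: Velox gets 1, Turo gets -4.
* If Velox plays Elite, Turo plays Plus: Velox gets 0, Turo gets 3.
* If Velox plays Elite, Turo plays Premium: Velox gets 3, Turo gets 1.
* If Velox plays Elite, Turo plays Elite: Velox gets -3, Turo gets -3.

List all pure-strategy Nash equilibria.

Pure-strategy Nash equilibria: (Plus, Plus); (Premium, Elite)

For each player, find the best response to each opponent profile; mutual best responses are the pure NE.
Velox against Standard: payoffs 3, -5, 5, 1 → best response Premium.
Velox against Plus: payoffs 2, 3, -4, 0 → best response Plus.
Velox against Premium: payoffs -2, 5, 4, 3 → best response Plus.
Velox against Elite: payoffs -5, 0, 3, -3 → best response Premium.
Turo against Standard: payoffs 0, 2, -3, 5 → best response Elite.
Turo against Plus: payoffs -2, 3, -4, -5 → best response Plus.
Turo against Premium: payoffs -3, 3, -4, 4 → best response Elite.
Turo against Elite: payoffs -4, 3, 1, -3 → best response Plus.
Mutual best responses: (Plus, Plus); (Premium, Elite).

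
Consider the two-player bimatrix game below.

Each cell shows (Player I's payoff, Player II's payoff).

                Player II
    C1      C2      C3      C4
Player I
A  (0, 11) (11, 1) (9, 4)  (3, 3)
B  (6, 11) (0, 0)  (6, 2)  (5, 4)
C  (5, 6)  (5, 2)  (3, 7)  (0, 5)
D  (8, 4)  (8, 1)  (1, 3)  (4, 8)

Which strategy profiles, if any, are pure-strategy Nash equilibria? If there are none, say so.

Player I against C1: payoffs 0, 6, 5, 8 → best response D.
Player I against C2: payoffs 11, 0, 5, 8 → best response A.
Player I against C3: payoffs 9, 6, 3, 1 → best response A.
Player I against C4: payoffs 3, 5, 0, 4 → best response B.
Player II against A: payoffs 11, 1, 4, 3 → best response C1.
Player II against B: payoffs 11, 0, 2, 4 → best response C1.
Player II against C: payoffs 6, 2, 7, 5 → best response C3.
Player II against D: payoffs 4, 1, 3, 8 → best response C4.
No profile is a mutual best response for all players.

No pure-strategy Nash equilibrium.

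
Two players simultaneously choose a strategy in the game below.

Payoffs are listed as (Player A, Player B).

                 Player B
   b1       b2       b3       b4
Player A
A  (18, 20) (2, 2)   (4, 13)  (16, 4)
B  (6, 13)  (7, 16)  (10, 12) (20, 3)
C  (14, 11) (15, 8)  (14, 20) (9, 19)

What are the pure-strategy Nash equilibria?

(A, b1): Player A gets 18, best alternative 14; Player B gets 20, best alternative 13. No profitable deviation — NE.
(A, b2): Player A can switch to B (2 → 7). Not NE.
(A, b3): Player A can switch to B (4 → 10). Not NE.
(A, b4): Player A can switch to B (16 → 20). Not NE.
(B, b1): Player A can switch to A (6 → 18). Not NE.
(B, b2): Player A can switch to C (7 → 15). Not NE.
(B, b3): Player A can switch to C (10 → 14). Not NE.
(B, b4): Player B can switch to b1 (3 → 13). Not NE.
(C, b1): Player A can switch to A (14 → 18). Not NE.
(C, b3): Player A gets 14, best alternative 10; Player B gets 20, best alternative 19. No profitable deviation — NE.
(The remaining 2 profiles each have a profitable deviation by the same check.)

(A, b1), (C, b3)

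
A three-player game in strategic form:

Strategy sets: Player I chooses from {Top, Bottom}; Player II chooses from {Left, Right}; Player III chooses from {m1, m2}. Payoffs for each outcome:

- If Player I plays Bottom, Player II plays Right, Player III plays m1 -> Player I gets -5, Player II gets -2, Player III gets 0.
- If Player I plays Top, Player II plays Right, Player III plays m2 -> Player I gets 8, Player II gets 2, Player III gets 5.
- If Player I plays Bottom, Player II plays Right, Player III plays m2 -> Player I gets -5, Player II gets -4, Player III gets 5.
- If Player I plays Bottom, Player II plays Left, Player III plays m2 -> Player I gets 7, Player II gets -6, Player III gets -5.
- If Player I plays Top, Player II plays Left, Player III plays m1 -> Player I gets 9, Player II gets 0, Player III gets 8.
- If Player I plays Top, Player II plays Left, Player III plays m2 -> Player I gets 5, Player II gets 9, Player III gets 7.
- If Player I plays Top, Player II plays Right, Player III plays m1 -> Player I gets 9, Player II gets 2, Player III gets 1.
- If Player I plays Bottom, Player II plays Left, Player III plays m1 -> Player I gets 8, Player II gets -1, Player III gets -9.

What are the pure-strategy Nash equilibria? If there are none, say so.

Player I against (Left, m1): payoffs 9, 8 → best response Top.
Player I against (Left, m2): payoffs 5, 7 → best response Bottom.
Player I against (Right, m1): payoffs 9, -5 → best response Top.
Player I against (Right, m2): payoffs 8, -5 → best response Top.
Player II against (Top, m1): payoffs 0, 2 → best response Right.
Player II against (Top, m2): payoffs 9, 2 → best response Left.
Player II against (Bottom, m1): payoffs -1, -2 → best response Left.
Player II against (Bottom, m2): payoffs -6, -4 → best response Right.
Player III against (Top, Left): payoffs 8, 7 → best response m1.
Player III against (Top, Right): payoffs 1, 5 → best response m2.
Player III against (Bottom, Left): payoffs -9, -5 → best response m2.
Player III against (Bottom, Right): payoffs 0, 5 → best response m2.
No profile is a mutual best response for all players.

This game has no pure Nash equilibrium.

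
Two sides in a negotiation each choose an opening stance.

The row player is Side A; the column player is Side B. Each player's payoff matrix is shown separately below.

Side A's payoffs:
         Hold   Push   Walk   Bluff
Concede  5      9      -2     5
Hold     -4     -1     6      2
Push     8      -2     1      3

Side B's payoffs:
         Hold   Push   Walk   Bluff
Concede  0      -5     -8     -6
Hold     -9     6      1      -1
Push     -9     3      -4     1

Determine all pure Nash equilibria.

This game has no pure Nash equilibrium.

(Concede, Hold): Side A can switch to Push (5 → 8). Not NE.
(Concede, Push): Side B can switch to Hold (-5 → 0). Not NE.
(Concede, Walk): Side A can switch to Hold (-2 → 6). Not NE.
(Concede, Bluff): Side B can switch to Hold (-6 → 0). Not NE.
(Hold, Hold): Side A can switch to Concede (-4 → 5). Not NE.
(Hold, Push): Side A can switch to Concede (-1 → 9). Not NE.
(Hold, Walk): Side B can switch to Push (1 → 6). Not NE.
(Hold, Bluff): Side A can switch to Concede (2 → 5). Not NE.
(Push, Hold): Side B can switch to Push (-9 → 3). Not NE.
(Push, Push): Side A can switch to Concede (-2 → 9). Not NE.
(The remaining 2 profiles each have a profitable deviation by the same check.)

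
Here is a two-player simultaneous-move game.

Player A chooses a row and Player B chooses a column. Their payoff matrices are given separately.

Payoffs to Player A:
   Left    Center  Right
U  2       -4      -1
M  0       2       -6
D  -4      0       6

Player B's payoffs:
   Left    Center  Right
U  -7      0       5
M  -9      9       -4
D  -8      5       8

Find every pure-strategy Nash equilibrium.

The pure Nash equilibria are (M, Center), (D, Right).

For each player, find the best response to each opponent profile; mutual best responses are the pure NE.
Player A against Left: payoffs 2, 0, -4 → best response U.
Player A against Center: payoffs -4, 2, 0 → best response M.
Player A against Right: payoffs -1, -6, 6 → best response D.
Player B against U: payoffs -7, 0, 5 → best response Right.
Player B against M: payoffs -9, 9, -4 → best response Center.
Player B against D: payoffs -8, 5, 8 → best response Right.
Mutual best responses: (M, Center); (D, Right).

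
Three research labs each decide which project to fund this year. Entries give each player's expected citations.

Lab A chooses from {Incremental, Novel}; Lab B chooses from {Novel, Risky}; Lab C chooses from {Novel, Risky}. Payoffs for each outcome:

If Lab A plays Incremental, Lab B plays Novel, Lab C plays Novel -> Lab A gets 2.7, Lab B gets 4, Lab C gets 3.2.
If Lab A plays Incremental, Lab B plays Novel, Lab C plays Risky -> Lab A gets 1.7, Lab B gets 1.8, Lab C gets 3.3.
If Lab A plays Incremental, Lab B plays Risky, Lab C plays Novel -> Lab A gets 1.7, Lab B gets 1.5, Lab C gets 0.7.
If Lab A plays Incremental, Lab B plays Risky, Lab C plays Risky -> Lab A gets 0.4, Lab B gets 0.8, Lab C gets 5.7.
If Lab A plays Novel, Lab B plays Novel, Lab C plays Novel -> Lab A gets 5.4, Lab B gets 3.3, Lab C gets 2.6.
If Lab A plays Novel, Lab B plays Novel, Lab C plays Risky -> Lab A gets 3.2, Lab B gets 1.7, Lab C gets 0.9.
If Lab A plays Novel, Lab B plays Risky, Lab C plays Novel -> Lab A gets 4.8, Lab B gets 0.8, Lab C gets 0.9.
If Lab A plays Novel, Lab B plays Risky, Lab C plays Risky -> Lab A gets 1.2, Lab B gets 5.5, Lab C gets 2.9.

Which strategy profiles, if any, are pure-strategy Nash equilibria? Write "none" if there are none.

Lab A against (Novel, Novel): payoffs 2.7, 5.4 → best response Novel.
Lab A against (Novel, Risky): payoffs 1.7, 3.2 → best response Novel.
Lab A against (Risky, Novel): payoffs 1.7, 4.8 → best response Novel.
Lab A against (Risky, Risky): payoffs 0.4, 1.2 → best response Novel.
Lab B against (Incremental, Novel): payoffs 4, 1.5 → best response Novel.
Lab B against (Incremental, Risky): payoffs 1.8, 0.8 → best response Novel.
Lab B against (Novel, Novel): payoffs 3.3, 0.8 → best response Novel.
Lab B against (Novel, Risky): payoffs 1.7, 5.5 → best response Risky.
Lab C against (Incremental, Novel): payoffs 3.2, 3.3 → best response Risky.
Lab C against (Incremental, Risky): payoffs 0.7, 5.7 → best response Risky.
Lab C against (Novel, Novel): payoffs 2.6, 0.9 → best response Novel.
Lab C against (Novel, Risky): payoffs 0.9, 2.9 → best response Risky.
Mutual best responses: (Novel, Novel, Novel); (Novel, Risky, Risky).

The pure Nash equilibria are (Novel, Novel, Novel) and (Novel, Risky, Risky).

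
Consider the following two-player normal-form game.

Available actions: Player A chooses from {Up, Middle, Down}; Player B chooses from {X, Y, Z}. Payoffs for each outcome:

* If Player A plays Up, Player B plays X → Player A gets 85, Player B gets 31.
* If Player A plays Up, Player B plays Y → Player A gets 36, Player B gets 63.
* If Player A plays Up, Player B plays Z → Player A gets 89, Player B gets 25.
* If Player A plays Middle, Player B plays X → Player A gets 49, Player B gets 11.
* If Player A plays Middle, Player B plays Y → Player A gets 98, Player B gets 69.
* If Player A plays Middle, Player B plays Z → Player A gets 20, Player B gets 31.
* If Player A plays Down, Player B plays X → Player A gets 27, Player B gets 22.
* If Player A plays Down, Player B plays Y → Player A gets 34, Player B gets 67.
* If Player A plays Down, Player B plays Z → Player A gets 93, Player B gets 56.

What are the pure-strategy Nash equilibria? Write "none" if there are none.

Player A against X: payoffs 85, 49, 27 → best response Up.
Player A against Y: payoffs 36, 98, 34 → best response Middle.
Player A against Z: payoffs 89, 20, 93 → best response Down.
Player B against Up: payoffs 31, 63, 25 → best response Y.
Player B against Middle: payoffs 11, 69, 31 → best response Y.
Player B against Down: payoffs 22, 67, 56 → best response Y.
Mutual best responses: (Middle, Y).

The unique pure-strategy Nash equilibrium is (Middle, Y).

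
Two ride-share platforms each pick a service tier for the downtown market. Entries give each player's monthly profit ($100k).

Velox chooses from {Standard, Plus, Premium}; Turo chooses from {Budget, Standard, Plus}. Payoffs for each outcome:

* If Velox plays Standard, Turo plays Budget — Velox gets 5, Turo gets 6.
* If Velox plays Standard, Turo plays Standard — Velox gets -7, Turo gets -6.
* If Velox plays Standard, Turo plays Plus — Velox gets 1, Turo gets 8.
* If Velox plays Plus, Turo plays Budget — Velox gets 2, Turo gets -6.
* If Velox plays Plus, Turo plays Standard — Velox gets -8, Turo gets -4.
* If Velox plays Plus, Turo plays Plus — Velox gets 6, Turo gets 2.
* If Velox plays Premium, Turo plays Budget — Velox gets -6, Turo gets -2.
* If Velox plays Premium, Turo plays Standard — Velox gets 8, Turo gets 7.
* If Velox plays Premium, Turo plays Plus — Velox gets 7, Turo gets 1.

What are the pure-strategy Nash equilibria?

The unique pure-strategy Nash equilibrium is (Premium, Standard).

Velox against Budget: payoffs 5, 2, -6 → best response Standard.
Velox against Standard: payoffs -7, -8, 8 → best response Premium.
Velox against Plus: payoffs 1, 6, 7 → best response Premium.
Turo against Standard: payoffs 6, -6, 8 → best response Plus.
Turo against Plus: payoffs -6, -4, 2 → best response Plus.
Turo against Premium: payoffs -2, 7, 1 → best response Standard.
Mutual best responses: (Premium, Standard).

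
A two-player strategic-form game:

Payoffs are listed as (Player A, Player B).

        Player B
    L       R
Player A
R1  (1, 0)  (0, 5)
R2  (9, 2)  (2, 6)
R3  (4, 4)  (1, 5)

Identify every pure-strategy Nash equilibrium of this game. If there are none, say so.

Player A against L: payoffs 1, 9, 4 → best response R2.
Player A against R: payoffs 0, 2, 1 → best response R2.
Player B against R1: payoffs 0, 5 → best response R.
Player B against R2: payoffs 2, 6 → best response R.
Player B against R3: payoffs 4, 5 → best response R.
Mutual best responses: (R2, R).

Pure NE: (R2, R)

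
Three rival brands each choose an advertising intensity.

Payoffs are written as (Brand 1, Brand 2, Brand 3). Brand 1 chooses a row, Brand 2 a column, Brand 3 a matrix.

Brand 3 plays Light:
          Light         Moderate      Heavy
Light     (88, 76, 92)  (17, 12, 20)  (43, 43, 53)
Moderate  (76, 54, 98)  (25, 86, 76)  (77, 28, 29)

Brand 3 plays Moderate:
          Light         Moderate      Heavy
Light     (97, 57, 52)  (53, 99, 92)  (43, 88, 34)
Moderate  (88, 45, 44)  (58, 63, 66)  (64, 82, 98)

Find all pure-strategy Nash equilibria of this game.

(Light, Light, Light) and (Moderate, Moderate, Light) and (Moderate, Heavy, Moderate)

(Light, Light, Light): Brand 1 gets 88, best alternative 76; Brand 2 gets 76, best alternative 43; Brand 3 gets 92, best alternative 52. No profitable deviation — NE.
(Light, Light, Moderate): Brand 2 can switch to Moderate (57 → 99). Not NE.
(Light, Moderate, Light): Brand 1 can switch to Moderate (17 → 25). Not NE.
(Light, Moderate, Moderate): Brand 1 can switch to Moderate (53 → 58). Not NE.
(Light, Heavy, Light): Brand 1 can switch to Moderate (43 → 77). Not NE.
(Light, Heavy, Moderate): Brand 1 can switch to Moderate (43 → 64). Not NE.
(Moderate, Light, Light): Brand 1 can switch to Light (76 → 88). Not NE.
(Moderate, Light, Moderate): Brand 1 can switch to Light (88 → 97). Not NE.
(Moderate, Moderate, Light): Brand 1 gets 25, best alternative 17; Brand 2 gets 86, best alternative 54; Brand 3 gets 76, best alternative 66. No profitable deviation — NE.
(Moderate, Moderate, Moderate): Brand 2 can switch to Heavy (63 → 82). Not NE.
(Moderate, Heavy, Light): Brand 2 can switch to Light (28 → 54). Not NE.
(Moderate, Heavy, Moderate): Brand 1 gets 64, best alternative 43; Brand 2 gets 82, best alternative 63; Brand 3 gets 98, best alternative 29. No profitable deviation — NE.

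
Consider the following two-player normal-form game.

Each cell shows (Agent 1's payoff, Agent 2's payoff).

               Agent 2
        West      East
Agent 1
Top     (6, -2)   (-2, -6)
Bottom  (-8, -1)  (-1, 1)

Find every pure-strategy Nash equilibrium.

The pure Nash equilibria are (Top, West) and (Bottom, East).

Agent 1 against West: payoffs 6, -8 → best response Top.
Agent 1 against East: payoffs -2, -1 → best response Bottom.
Agent 2 against Top: payoffs -2, -6 → best response West.
Agent 2 against Bottom: payoffs -1, 1 → best response East.
Mutual best responses: (Top, West); (Bottom, East).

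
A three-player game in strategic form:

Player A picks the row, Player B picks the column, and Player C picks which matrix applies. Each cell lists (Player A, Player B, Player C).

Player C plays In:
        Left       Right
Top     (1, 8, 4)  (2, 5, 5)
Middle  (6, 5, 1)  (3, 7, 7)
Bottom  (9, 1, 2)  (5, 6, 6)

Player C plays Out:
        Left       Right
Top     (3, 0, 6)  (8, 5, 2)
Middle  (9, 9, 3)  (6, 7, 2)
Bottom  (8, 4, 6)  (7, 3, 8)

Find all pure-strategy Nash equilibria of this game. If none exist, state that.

(Top, Left, In): Player A can switch to Middle (1 → 6). Not NE.
(Top, Left, Out): Player A can switch to Middle (3 → 9). Not NE.
(Top, Right, In): Player A can switch to Middle (2 → 3). Not NE.
(Top, Right, Out): Player C can switch to In (2 → 5). Not NE.
(Middle, Left, In): Player A can switch to Bottom (6 → 9). Not NE.
(Middle, Left, Out): Player A gets 9, best alternative 8; Player B gets 9, best alternative 7; Player C gets 3, best alternative 1. No profitable deviation — NE.
(Middle, Right, In): Player A can switch to Bottom (3 → 5). Not NE.
(Middle, Right, Out): Player A can switch to Top (6 → 8). Not NE.
(Bottom, Left, In): Player B can switch to Right (1 → 6). Not NE.
(Bottom, Left, Out): Player A can switch to Middle (8 → 9). Not NE.
(Bottom, Right, In): Player C can switch to Out (6 → 8). Not NE.
(Bottom, Right, Out): Player A can switch to Top (7 → 8). Not NE.

Pure NE: (Middle, Left, Out)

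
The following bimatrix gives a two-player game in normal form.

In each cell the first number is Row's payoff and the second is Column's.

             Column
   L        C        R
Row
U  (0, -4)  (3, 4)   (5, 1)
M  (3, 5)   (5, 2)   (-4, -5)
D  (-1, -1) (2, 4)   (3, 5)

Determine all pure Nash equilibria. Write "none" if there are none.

For each strategy profile, look for a profitable unilateral deviation.
(U, L): Row can switch to M (0 → 3). Not NE.
(U, C): Row can switch to M (3 → 5). Not NE.
(U, R): Column can switch to C (1 → 4). Not NE.
(M, L): Row gets 3, best alternative 0; Column gets 5, best alternative 2. No profitable deviation — NE.
(M, C): Column can switch to L (2 → 5). Not NE.
(M, R): Row can switch to U (-4 → 5). Not NE.
(D, L): Row can switch to U (-1 → 0). Not NE.
(D, C): Row can switch to U (2 → 3). Not NE.
(D, R): Row can switch to U (3 → 5). Not NE.

The unique pure-strategy Nash equilibrium is (M, L).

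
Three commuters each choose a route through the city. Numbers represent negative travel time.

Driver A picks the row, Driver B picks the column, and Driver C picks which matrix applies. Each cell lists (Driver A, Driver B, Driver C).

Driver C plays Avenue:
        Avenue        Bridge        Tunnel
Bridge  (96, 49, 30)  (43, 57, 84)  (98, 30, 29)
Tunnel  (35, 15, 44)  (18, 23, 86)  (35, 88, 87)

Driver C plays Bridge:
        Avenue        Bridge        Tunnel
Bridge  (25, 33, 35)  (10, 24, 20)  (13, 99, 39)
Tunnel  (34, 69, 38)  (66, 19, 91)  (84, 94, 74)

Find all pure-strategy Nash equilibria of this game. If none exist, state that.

Driver A against (Avenue, Avenue): payoffs 96, 35 → best response Bridge.
Driver A against (Avenue, Bridge): payoffs 25, 34 → best response Tunnel.
Driver A against (Bridge, Avenue): payoffs 43, 18 → best response Bridge.
Driver A against (Bridge, Bridge): payoffs 10, 66 → best response Tunnel.
Driver A against (Tunnel, Avenue): payoffs 98, 35 → best response Bridge.
Driver A against (Tunnel, Bridge): payoffs 13, 84 → best response Tunnel.
Driver B against (Bridge, Avenue): payoffs 49, 57, 30 → best response Bridge.
Driver B against (Bridge, Bridge): payoffs 33, 24, 99 → best response Tunnel.
Driver B against (Tunnel, Avenue): payoffs 15, 23, 88 → best response Tunnel.
Driver B against (Tunnel, Bridge): payoffs 69, 19, 94 → best response Tunnel.
Driver C against (Bridge, Avenue): payoffs 30, 35 → best response Bridge.
Driver C against (Bridge, Bridge): payoffs 84, 20 → best response Avenue.
Driver C against (Bridge, Tunnel): payoffs 29, 39 → best response Bridge.
Driver C against (Tunnel, Avenue): payoffs 44, 38 → best response Avenue.
Driver C against (Tunnel, Bridge): payoffs 86, 91 → best response Bridge.
Driver C against (Tunnel, Tunnel): payoffs 87, 74 → best response Avenue.
Mutual best responses: (Bridge, Bridge, Avenue).

(Bridge, Bridge, Avenue)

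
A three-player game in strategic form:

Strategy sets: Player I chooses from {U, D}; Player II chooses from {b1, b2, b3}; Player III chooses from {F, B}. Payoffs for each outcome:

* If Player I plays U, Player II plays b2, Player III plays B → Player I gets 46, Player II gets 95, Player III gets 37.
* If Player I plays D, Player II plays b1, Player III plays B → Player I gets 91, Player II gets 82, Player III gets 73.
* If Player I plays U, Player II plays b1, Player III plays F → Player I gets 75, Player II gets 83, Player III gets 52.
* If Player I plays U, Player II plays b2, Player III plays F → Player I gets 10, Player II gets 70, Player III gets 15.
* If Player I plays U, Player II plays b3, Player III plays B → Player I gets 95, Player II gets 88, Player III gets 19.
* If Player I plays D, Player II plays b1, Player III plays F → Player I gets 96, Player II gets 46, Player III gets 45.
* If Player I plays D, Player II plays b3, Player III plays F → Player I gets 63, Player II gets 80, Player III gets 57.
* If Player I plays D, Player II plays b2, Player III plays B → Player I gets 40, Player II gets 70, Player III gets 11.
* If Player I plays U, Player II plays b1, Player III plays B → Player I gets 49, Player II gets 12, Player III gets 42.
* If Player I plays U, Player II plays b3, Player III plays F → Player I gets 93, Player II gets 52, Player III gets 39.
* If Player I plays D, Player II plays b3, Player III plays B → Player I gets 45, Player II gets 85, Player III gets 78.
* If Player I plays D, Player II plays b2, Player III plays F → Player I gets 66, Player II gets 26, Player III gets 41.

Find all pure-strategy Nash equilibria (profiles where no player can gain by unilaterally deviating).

The unique pure-strategy Nash equilibrium is (U, b2, B).

Check each profile: it is a Nash equilibrium iff no player can strictly gain by switching unilaterally.
(U, b1, F): Player I can switch to D (75 → 96). Not NE.
(U, b1, B): Player I can switch to D (49 → 91). Not NE.
(U, b2, F): Player I can switch to D (10 → 66). Not NE.
(U, b2, B): Player I gets 46, best alternative 40; Player II gets 95, best alternative 88; Player III gets 37, best alternative 15. No profitable deviation — NE.
(U, b3, F): Player II can switch to b1 (52 → 83). Not NE.
(U, b3, B): Player II can switch to b2 (88 → 95). Not NE.
(D, b1, F): Player II can switch to b3 (46 → 80). Not NE.
(D, b1, B): Player II can switch to b3 (82 → 85). Not NE.
(D, b2, F): Player II can switch to b1 (26 → 46). Not NE.
(D, b2, B): Player I can switch to U (40 → 46). Not NE.
(D, b3, F): Player I can switch to U (63 → 93). Not NE.
(D, b3, B): Player I can switch to U (45 → 95). Not NE.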